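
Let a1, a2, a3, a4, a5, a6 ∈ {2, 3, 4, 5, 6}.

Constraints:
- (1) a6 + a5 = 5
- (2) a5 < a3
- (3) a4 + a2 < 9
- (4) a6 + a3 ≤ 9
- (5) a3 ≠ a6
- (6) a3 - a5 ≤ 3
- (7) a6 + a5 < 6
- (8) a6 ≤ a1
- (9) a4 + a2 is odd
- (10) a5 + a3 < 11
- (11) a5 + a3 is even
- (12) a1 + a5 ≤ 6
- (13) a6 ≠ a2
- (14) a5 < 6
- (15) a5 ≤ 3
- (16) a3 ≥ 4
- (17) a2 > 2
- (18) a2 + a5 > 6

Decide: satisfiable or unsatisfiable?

The assignment a1 = 2, a2 = 5, a3 = 5, a4 = 2, a5 = 3, a6 = 2 works:
  constraint 1 holds since a6 + a5 = 5.
  constraint 3 holds since a4 + a2 = 7.
The rest check out directly.

Satisfiable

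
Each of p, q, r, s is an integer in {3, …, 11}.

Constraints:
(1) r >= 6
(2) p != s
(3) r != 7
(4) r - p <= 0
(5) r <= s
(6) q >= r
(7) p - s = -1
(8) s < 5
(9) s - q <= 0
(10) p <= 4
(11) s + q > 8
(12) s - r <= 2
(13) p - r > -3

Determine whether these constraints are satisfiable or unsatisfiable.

From constraints 1 and 5: s ≥ r and r ≥ 6, so s ≥ 6. From constraint 8: s ≤ 4. But 4 < 6, so no value of s works.

Unsatisfiable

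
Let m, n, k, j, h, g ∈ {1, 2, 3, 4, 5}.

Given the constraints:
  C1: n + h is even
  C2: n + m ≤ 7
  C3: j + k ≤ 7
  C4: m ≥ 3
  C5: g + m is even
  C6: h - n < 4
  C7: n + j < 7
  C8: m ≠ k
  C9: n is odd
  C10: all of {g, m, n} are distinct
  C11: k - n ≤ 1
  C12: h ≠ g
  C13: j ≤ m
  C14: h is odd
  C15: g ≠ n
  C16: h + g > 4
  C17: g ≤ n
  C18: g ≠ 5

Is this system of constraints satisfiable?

Satisfiable

One satisfying assignment is m = 4, n = 3, k = 2, j = 2, h = 5, g = 2.
For the less obvious constraints — constraint 2: n + m = 7; constraint 3: j + k = 4 — and the others hold by inspection.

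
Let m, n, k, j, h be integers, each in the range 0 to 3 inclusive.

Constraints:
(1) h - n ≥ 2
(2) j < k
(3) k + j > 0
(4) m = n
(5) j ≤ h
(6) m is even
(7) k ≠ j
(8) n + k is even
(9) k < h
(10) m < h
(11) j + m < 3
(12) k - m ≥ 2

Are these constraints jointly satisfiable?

Satisfiable

Setting (m, n, k, j, h) = (0, 0, 2, 0, 3) satisfies everything: constraint 1: h - n = 3; constraint 3: k + j = 2, and the others follow.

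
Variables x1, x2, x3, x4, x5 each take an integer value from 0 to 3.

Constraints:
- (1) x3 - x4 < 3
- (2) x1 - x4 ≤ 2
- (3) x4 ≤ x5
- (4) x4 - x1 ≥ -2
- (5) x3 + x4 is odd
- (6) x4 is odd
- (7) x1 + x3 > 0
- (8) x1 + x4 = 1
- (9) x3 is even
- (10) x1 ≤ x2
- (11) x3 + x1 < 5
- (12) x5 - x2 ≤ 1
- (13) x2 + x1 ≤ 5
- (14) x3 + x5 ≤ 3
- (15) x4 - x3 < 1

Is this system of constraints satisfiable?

Satisfiable

Try x1 = 0, x2 = 2, x3 = 2, x4 = 1, x5 = 1.
Check constraint 1: x3 - x4 = 1; constraint 2: x1 - x4 = -1; constraint 4: x4 - x1 = 1. The remaining constraints are straightforward to verify.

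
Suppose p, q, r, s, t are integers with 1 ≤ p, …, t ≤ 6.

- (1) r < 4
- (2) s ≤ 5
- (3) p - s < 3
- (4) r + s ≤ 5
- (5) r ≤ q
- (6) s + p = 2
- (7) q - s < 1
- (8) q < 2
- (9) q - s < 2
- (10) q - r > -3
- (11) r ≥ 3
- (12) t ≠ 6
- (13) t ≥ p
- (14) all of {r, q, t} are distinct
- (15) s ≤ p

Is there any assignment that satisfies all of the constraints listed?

Unsatisfiable

From constraints 5 and 11: q ≥ r and r ≥ 3, so q ≥ 3. From constraint 8: q ≤ 1. But 1 < 3, so no value of q works.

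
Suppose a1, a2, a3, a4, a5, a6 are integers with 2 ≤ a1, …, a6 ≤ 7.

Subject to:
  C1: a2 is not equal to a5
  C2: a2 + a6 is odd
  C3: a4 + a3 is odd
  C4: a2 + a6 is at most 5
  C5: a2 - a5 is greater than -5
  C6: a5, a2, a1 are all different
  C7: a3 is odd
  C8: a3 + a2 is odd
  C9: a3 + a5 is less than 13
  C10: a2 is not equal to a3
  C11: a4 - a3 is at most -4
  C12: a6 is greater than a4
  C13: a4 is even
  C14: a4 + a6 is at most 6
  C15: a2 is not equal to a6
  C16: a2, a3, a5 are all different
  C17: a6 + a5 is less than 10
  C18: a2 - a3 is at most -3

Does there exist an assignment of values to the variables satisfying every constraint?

Satisfiable

Take a1 = 7, a2 = 2, a3 = 7, a4 = 2, a5 = 4, a6 = 3. Then constraint 4: a2 + a6 = 5; constraint 5: a2 - a5 = -2; constraint 9: a3 + a5 = 11, and every other listed constraint is also met.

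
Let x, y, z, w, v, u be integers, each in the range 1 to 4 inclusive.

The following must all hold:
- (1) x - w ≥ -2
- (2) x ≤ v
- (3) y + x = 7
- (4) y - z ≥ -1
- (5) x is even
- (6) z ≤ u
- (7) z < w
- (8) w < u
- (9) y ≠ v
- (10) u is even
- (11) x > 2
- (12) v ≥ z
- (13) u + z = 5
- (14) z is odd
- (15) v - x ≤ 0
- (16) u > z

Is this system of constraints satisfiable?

Satisfiable

Try x = 4, y = 3, z = 1, w = 3, v = 4, u = 4.
Check constraint 1: x - w = 1; constraint 3: y + x = 7; constraint 4: y - z = 2. The remaining constraints are straightforward to verify.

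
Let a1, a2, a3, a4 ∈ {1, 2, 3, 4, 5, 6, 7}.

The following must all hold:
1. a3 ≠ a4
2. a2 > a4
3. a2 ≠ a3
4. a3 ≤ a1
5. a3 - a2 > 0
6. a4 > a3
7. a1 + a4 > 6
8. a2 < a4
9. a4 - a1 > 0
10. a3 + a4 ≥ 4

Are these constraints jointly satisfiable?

Constraints 2, 4, 5, and 9 give a1 < a4, a4 < a2, a2 < a3, a3 ≤ a1. Chaining: a1 < a4 < a2 < a3 ≤ a1, which forces a1 < a1 — impossible.

Unsatisfiable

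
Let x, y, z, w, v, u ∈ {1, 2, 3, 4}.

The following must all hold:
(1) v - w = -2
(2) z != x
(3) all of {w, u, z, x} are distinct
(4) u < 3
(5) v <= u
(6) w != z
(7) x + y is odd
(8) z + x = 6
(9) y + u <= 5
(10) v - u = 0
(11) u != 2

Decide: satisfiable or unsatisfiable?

Try x = 4, y = 1, z = 2, w = 3, v = 1, u = 1.
Check constraint 1: v - w = -2; constraint 8: z + x = 6. The remaining constraints are straightforward to verify.

Satisfiable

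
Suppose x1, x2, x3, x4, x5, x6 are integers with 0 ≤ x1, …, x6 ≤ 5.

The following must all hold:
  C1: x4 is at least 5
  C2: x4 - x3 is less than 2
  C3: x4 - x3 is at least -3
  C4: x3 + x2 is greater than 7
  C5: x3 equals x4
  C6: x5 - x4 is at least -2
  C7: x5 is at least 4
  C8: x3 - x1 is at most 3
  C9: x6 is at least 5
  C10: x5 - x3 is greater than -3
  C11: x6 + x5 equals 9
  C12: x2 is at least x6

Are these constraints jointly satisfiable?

Try x1 = 5, x2 = 5, x3 = 5, x4 = 5, x5 = 4, x6 = 5.
Check constraint 2: x4 - x3 = 0; constraint 3: x4 - x3 = 0. The remaining constraints are straightforward to verify.

Satisfiable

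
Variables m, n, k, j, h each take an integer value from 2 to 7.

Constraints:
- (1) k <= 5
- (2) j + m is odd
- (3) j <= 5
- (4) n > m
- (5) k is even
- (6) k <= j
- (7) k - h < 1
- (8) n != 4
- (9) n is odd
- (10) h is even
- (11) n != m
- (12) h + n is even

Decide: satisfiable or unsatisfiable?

Constraint 10 makes h even and constraint 9 makes n odd, so h + n must be odd. Constraint 12 says h + n is even — contradiction.

Unsatisfiable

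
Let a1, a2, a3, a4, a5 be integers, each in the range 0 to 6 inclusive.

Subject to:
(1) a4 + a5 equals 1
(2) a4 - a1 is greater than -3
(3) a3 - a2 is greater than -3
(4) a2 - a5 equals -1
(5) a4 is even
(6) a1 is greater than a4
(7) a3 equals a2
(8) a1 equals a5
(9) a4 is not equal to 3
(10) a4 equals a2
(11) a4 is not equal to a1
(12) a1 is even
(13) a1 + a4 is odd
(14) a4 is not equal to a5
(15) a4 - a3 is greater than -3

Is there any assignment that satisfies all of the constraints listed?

Unsatisfiable

Constraint 12 makes a1 even and constraint 5 makes a4 even, so a1 + a4 must be even. Constraint 13 says a1 + a4 is odd — contradiction.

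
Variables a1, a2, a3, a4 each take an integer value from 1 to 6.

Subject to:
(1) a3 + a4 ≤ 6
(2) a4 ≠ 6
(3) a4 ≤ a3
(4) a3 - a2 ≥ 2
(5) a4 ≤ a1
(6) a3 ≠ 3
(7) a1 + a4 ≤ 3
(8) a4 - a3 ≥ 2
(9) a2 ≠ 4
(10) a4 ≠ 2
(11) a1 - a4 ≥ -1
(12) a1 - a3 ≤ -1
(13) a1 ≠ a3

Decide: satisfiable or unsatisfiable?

Constraints 8, 11, and 12 give a3 − a1 ≥ 1, a1 − a4 ≥ -1, a4 − a3 ≥ 2.
Adding all 3 inequalities: the left sides telescope to 0, and the right sides sum to 1 + (-1) + 2 = 2. So 0 ≥ 2, which is false.

Unsatisfiable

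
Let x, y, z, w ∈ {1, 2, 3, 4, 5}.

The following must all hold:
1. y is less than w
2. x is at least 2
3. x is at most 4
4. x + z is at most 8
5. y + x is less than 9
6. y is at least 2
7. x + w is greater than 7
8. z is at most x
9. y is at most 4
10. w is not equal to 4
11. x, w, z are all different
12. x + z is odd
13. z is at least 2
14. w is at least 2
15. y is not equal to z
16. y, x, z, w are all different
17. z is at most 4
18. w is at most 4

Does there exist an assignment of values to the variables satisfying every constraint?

Constraints 2, 3, 6, 9, 13, 14, 17, and 18 confine each of y, x, z, w to the 3 values {2, …, 4}.
Constraint 16 requires all 4 of them to be distinct, but only 3 values are available — impossible by the pigeonhole principle.

Unsatisfiable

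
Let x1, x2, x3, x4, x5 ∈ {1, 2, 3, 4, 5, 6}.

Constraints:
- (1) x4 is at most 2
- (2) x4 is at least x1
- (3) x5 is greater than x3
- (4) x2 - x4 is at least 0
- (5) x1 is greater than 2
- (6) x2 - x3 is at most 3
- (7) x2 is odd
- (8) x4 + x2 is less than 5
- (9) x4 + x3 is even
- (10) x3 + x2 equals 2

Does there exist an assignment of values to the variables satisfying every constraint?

From constraint 5: x1 ≥ 3. From constraints 1 and 2: x1 ≤ x4 and x4 ≤ 2, so x1 ≤ 2. But 2 < 3, so no value of x1 works.

Unsatisfiable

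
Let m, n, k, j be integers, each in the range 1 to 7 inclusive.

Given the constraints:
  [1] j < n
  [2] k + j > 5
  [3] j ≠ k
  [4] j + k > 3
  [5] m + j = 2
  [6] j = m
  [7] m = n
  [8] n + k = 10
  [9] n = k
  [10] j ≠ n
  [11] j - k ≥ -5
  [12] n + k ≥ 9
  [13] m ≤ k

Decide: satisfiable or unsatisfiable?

From constraints 6, 7, and 9, j = m = n = k, so j = k. But constraint 3 says j ≠ k. Contradiction.

Unsatisfiable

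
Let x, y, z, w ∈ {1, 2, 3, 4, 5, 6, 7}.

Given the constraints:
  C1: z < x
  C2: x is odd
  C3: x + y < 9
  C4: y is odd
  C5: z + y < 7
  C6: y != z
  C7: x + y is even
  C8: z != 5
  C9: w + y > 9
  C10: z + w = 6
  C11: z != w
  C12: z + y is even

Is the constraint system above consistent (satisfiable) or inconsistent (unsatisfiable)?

Satisfiable

The assignment x = 3, y = 5, z = 1, w = 5 works:
  constraint 3 holds since x + y = 8.
  constraint 5 holds since z + y = 6.
The rest check out directly.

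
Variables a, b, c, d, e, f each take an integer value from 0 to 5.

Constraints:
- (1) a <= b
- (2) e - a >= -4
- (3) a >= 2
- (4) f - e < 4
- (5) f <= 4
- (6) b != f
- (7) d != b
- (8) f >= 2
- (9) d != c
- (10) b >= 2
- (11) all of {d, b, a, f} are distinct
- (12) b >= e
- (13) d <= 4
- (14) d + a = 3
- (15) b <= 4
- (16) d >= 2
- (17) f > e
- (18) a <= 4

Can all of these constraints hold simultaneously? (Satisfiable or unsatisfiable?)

Unsatisfiable

Constraints 3, 5, 8, 10, 13, 15, 16, and 18 confine each of d, b, a, f to the 3 values {2, …, 4}.
Constraint 11 requires all 4 of them to be distinct, but only 3 values are available — impossible by the pigeonhole principle.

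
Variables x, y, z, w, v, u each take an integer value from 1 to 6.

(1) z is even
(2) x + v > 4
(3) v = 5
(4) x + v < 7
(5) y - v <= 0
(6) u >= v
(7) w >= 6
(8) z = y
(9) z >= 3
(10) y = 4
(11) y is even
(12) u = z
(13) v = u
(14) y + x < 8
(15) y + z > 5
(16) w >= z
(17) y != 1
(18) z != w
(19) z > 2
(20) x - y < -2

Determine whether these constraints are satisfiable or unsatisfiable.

Constraint 3 fixes v = 5 and constraint 10 fixes y = 4. Constraints 8, 12, and 13 give v = u = z = y, so v = y. But 5 ≠ 4 — contradiction.

Unsatisfiable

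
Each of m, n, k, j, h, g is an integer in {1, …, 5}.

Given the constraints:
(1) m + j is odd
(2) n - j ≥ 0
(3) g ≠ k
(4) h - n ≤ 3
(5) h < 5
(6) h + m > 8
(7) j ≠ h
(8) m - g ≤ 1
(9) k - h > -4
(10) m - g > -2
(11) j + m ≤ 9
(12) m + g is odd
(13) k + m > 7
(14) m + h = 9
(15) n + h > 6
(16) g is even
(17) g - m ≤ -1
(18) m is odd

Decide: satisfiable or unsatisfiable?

One satisfying assignment is m = 5, n = 3, k = 3, j = 2, h = 4, g = 4.
For the less obvious constraints — constraint 2: n - j = 1; constraint 4: h - n = 1 — and the others hold by inspection.

Satisfiable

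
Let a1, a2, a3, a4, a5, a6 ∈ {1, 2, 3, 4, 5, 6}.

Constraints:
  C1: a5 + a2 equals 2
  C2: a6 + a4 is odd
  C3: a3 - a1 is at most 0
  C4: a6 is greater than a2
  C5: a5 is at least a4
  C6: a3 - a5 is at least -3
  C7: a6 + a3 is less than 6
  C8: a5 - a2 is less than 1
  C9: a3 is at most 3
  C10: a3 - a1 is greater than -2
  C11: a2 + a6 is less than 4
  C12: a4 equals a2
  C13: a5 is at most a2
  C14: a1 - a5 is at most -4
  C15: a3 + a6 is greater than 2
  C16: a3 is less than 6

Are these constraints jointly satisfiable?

Unsatisfiable

Constraints 3, 6, and 14 give a5 − a1 ≥ 4, a1 − a3 ≥ 0, a3 − a5 ≥ -3.
Adding all 3 inequalities: the left sides telescope to 0, and the right sides sum to 4 + 0 + (-3) = 1. So 0 ≥ 1, which is false.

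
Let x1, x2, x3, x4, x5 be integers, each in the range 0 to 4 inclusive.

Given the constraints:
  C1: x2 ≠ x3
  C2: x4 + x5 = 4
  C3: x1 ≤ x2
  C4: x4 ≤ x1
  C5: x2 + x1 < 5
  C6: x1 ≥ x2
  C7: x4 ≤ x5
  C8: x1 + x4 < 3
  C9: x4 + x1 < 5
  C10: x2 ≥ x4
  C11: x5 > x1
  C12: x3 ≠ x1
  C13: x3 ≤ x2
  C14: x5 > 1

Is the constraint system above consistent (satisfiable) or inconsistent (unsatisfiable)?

Satisfiable

Setting (x1, x2, x3, x4, x5) = (2, 2, 0, 0, 4) satisfies everything: constraint 2: x4 + x5 = 4; constraint 5: x2 + x1 = 4, and the others follow.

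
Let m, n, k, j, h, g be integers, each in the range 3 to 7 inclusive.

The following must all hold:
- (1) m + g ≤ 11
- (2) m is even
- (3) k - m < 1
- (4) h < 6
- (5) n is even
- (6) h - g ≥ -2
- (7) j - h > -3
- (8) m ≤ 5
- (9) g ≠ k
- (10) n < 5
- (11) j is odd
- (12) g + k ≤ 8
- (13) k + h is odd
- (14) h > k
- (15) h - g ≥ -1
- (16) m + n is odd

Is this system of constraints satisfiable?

Unsatisfiable

Constraint 2 makes m even and constraint 5 makes n even, so m + n must be even. Constraint 16 says m + n is odd — contradiction.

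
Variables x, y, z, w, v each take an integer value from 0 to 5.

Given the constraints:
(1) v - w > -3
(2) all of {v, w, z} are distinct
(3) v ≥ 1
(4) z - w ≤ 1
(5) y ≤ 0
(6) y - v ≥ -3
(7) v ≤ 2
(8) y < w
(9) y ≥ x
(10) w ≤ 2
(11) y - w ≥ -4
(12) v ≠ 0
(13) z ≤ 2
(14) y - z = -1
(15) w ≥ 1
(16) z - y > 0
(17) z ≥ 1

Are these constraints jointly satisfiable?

Unsatisfiable

Constraints 3, 7, 10, 13, 15, and 17 confine each of v, w, z to the 2 values {1, 2}.
Constraint 2 requires all 3 of them to be distinct, but only 2 values are available — impossible by the pigeonhole principle.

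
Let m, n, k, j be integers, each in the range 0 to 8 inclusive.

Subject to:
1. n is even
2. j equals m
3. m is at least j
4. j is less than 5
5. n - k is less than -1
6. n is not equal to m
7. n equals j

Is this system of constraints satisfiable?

Unsatisfiable

From constraints 2 and 7, n = j = m, so n = m. But constraint 6 says n ≠ m. Contradiction.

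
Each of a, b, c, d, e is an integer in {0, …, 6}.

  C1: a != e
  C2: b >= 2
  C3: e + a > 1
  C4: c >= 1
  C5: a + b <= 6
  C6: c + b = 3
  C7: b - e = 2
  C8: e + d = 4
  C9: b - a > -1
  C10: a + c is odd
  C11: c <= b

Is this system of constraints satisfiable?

Satisfiable

Try a = 2, b = 2, c = 1, d = 4, e = 0.
Check constraint 3: e + a = 2; constraint 5: a + b = 4; constraint 6: c + b = 3. The remaining constraints are straightforward to verify.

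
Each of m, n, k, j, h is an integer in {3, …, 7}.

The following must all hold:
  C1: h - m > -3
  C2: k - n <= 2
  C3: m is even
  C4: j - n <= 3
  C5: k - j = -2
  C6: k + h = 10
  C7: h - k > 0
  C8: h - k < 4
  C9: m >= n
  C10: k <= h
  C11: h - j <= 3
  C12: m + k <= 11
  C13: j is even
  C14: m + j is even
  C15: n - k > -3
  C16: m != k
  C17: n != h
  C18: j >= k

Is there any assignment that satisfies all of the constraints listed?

Try m = 6, n = 3, k = 4, j = 6, h = 6.
Check constraint 1: h - m = 0; constraint 2: k - n = 1. The remaining constraints are straightforward to verify.

Satisfiable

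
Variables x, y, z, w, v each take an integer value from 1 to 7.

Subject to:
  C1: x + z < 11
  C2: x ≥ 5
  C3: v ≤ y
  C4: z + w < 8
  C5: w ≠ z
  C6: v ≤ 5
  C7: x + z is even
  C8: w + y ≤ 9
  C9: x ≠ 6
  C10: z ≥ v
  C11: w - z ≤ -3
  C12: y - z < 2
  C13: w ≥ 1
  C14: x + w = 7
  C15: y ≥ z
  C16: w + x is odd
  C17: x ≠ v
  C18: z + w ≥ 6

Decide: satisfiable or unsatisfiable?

Take x = 5, y = 6, z = 5, w = 2, v = 4. Then constraint 1: x + z = 10; constraint 4: z + w = 7; constraint 8: w + y = 8, and every other listed constraint is also met.

Satisfiable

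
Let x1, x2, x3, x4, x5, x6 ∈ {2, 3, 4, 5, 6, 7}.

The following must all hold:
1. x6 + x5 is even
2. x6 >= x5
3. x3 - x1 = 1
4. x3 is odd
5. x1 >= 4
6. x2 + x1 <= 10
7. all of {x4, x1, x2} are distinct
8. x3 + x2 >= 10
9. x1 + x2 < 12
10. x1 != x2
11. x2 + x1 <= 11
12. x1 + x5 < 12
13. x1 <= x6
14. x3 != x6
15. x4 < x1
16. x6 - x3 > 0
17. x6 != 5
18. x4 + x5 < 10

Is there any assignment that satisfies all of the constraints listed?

Try x1 = 4, x2 = 5, x3 = 5, x4 = 2, x5 = 5, x6 = 7.
Check constraint 3: x3 - x1 = 1; constraint 6: x2 + x1 = 9. The remaining constraints are straightforward to verify.

Satisfiable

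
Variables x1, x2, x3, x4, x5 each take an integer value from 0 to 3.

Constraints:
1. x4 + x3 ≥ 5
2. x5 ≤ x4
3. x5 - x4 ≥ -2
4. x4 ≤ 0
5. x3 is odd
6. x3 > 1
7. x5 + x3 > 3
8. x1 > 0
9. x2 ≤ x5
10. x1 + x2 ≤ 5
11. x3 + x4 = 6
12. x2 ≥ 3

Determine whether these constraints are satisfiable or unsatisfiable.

From constraints 9 and 12: x5 ≥ x2 and x2 ≥ 3, so x5 ≥ 3. From constraints 2 and 4: x5 ≤ x4 and x4 ≤ 0, so x5 ≤ 0. But 0 < 3, so no value of x5 works.

Unsatisfiable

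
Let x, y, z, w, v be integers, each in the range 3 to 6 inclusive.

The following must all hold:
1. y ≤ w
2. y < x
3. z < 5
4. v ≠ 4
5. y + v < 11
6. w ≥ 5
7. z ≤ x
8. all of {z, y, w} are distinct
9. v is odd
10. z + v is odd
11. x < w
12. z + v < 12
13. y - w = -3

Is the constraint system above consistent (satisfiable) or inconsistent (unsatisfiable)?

The assignment x = 5, y = 3, z = 4, w = 6, v = 5 works:
  constraint 5 holds since y + v = 8.
  constraint 12 holds since z + v = 9.
  constraint 13 holds since y - w = -3.
The rest check out directly.

Satisfiable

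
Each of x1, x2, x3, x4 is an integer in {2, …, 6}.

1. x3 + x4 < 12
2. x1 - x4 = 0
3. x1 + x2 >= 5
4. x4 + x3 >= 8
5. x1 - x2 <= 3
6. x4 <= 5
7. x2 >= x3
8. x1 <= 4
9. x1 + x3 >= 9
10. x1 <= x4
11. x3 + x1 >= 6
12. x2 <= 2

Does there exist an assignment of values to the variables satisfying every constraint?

Unsatisfiable

From constraints 6 and 10: x1 ≤ x4 ≤ 5. From constraints 7 and 12: x3 ≤ x2 ≤ 2. Hence x1 + x3 ≤ 7. But constraint 9 requires x1 + x3 ≥ 9, and 9 > 7. Contradiction.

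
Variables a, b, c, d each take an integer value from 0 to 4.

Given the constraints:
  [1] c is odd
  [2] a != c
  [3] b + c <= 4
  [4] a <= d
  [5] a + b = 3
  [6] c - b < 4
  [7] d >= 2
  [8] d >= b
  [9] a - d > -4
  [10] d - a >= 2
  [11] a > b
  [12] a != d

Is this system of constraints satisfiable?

Take a = 2, b = 1, c = 3, d = 4. Then constraint 3: b + c = 4; constraint 5: a + b = 3, and every other listed constraint is also met.

Satisfiable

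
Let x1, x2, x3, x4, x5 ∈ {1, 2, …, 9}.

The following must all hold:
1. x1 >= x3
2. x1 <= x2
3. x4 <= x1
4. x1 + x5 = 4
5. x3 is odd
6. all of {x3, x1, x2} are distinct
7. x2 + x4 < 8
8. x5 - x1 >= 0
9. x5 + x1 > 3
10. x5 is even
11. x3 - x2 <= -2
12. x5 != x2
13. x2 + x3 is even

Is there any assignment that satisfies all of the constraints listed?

Take x1 = 2, x2 = 3, x3 = 1, x4 = 2, x5 = 2. Then constraint 4: x1 + x5 = 4; constraint 7: x2 + x4 = 5; constraint 8: x5 - x1 = 0, and every other listed constraint is also met.

Satisfiable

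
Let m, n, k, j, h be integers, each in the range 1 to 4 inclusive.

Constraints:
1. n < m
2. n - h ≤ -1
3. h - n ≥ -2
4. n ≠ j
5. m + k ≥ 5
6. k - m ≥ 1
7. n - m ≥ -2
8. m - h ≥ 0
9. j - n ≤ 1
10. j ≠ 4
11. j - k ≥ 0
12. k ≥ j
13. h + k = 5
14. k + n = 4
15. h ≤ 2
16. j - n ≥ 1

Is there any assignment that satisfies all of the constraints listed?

Unsatisfiable

Constraints 2, 6, 8, 9, and 11 give m − h ≥ 0, h − n ≥ 1, n − j ≥ -1, j − k ≥ 0, k − m ≥ 1.
Adding all 5 inequalities: the left sides telescope to 0, and the right sides sum to 0 + 1 + (-1) + 0 + 1 = 1. So 0 ≥ 1, which is false.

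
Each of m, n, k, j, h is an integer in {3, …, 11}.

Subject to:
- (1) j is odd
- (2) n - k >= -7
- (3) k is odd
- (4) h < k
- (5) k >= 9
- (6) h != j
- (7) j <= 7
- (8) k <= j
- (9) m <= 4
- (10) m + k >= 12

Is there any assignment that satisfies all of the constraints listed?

Unsatisfiable

From constraint 9: m ≤ 4. From constraints 7 and 8: k ≤ j ≤ 7. Hence m + k ≤ 11. But constraint 10 requires m + k ≥ 12, and 12 > 11. Contradiction.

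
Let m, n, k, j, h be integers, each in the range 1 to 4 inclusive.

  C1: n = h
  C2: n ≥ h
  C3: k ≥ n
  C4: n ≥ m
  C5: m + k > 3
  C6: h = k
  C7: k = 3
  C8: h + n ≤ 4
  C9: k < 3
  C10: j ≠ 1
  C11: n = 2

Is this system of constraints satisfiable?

Constraint 11 fixes n = 2 and constraint 7 fixes k = 3. Constraints 1 and 6 give n = h = k, so n = k. But 2 ≠ 3 — contradiction.

Unsatisfiable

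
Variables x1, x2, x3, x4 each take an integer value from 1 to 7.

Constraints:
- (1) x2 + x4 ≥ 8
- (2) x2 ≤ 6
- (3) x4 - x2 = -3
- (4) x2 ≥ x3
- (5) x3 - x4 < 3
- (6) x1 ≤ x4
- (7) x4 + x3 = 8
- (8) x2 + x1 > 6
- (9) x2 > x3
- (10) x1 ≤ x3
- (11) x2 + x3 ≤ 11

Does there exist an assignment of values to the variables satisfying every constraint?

Satisfiable

Take x1 = 3, x2 = 6, x3 = 5, x4 = 3. Then constraint 1: x2 + x4 = 9; constraint 3: x4 - x2 = -3; constraint 5: x3 - x4 = 2, and every other listed constraint is also met.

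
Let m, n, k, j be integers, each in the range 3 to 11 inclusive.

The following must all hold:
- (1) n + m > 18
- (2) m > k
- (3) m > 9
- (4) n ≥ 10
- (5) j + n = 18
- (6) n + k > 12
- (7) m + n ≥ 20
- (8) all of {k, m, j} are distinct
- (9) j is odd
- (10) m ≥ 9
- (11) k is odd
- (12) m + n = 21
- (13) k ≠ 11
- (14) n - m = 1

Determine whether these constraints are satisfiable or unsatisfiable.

Setting (m, n, k, j) = (10, 11, 3, 7) satisfies everything: constraint 1: n + m = 21; constraint 5: j + n = 18; constraint 6: n + k = 14, and the others follow.

Satisfiable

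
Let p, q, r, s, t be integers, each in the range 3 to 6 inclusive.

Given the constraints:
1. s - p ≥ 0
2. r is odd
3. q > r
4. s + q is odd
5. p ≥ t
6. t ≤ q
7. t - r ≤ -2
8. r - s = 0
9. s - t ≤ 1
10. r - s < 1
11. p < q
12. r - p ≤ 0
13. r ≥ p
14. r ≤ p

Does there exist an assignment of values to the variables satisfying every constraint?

Constraints 1, 7, 9, and 12 give t − s ≥ -1, s − p ≥ 0, p − r ≥ 0, r − t ≥ 2.
Adding all 4 inequalities: the left sides telescope to 0, and the right sides sum to (-1) + 0 + 0 + 2 = 1. So 0 ≥ 1, which is false.

Unsatisfiable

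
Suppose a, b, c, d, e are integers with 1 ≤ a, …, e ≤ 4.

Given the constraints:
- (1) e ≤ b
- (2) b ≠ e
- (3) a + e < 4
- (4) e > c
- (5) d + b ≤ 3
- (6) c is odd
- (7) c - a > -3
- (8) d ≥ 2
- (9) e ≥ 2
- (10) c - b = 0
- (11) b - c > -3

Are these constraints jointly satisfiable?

From constraint 8: d ≥ 2. From constraints 1 and 9: b ≥ e ≥ 2. Hence d + b ≥ 4. But constraint 5 requires d + b ≤ 3, and 3 < 4. Contradiction.

Unsatisfiable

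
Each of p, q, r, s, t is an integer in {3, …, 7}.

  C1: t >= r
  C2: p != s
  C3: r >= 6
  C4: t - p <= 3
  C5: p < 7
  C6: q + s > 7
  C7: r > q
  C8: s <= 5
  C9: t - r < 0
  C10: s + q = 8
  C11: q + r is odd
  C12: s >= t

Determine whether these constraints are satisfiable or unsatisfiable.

Unsatisfiable

From constraints 1 and 3: t ≥ r and r ≥ 6, so t ≥ 6. From constraints 8 and 12: t ≤ s and s ≤ 5, so t ≤ 5. But 5 < 6, so no value of t works.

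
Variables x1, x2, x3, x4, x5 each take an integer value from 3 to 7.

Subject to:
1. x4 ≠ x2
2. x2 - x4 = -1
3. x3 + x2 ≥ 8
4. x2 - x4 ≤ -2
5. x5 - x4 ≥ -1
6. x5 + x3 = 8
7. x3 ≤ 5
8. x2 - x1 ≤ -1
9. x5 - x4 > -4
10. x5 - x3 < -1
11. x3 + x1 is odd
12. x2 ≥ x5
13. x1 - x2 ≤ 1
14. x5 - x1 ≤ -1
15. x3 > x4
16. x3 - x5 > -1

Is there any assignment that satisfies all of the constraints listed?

Unsatisfiable

Constraints 4, 5, 13, and 14 give x1 − x5 ≥ 1, x5 − x4 ≥ -1, x4 − x2 ≥ 2, x2 − x1 ≥ -1.
Adding all 4 inequalities: the left sides telescope to 0, and the right sides sum to 1 + (-1) + 2 + (-1) = 1. So 0 ≥ 1, which is false.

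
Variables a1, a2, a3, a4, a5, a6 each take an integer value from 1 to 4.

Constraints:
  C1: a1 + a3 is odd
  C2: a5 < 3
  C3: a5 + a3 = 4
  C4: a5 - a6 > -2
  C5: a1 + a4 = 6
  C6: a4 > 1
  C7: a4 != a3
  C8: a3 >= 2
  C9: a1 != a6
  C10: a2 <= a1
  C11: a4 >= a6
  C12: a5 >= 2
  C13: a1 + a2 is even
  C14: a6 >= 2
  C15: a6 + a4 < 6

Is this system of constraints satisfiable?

One satisfying assignment is a1 = 3, a2 = 1, a3 = 2, a4 = 3, a5 = 2, a6 = 2.
For the less obvious constraints — constraint 3: a5 + a3 = 4; constraint 4: a5 - a6 = 0; constraint 5: a1 + a4 = 6 — and the others hold by inspection.

Satisfiable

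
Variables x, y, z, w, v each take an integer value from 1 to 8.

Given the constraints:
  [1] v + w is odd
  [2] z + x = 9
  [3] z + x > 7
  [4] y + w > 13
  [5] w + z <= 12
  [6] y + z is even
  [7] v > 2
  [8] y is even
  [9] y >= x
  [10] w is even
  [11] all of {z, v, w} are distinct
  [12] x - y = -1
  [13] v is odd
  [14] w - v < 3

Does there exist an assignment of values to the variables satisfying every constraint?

Satisfiable

Try x = 7, y = 8, z = 2, w = 8, v = 7.
Check constraint 2: z + x = 9; constraint 3: z + x = 9; constraint 4: y + w = 16. The remaining constraints are straightforward to verify.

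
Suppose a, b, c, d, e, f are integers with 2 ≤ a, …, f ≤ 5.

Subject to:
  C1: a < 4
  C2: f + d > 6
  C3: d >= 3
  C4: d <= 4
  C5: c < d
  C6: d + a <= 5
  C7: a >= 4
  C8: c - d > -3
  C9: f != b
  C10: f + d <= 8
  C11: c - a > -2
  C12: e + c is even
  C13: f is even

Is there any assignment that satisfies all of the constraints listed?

From constraint 3: d ≥ 3. From constraint 7: a ≥ 4. Hence d + a ≥ 7. But constraint 6 requires d + a ≤ 5, and 5 < 7. Contradiction.

Unsatisfiable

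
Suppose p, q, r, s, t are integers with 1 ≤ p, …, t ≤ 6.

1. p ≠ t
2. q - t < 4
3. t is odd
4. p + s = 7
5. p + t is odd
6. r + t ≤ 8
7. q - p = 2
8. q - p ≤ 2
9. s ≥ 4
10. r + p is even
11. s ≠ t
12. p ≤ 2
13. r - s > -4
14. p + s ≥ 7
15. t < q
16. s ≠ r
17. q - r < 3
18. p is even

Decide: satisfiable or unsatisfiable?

The assignment p = 2, q = 4, r = 4, s = 5, t = 1 works:
  constraint 2 holds since q - t = 3.
  constraint 4 holds since p + s = 7.
The rest check out directly.

Satisfiable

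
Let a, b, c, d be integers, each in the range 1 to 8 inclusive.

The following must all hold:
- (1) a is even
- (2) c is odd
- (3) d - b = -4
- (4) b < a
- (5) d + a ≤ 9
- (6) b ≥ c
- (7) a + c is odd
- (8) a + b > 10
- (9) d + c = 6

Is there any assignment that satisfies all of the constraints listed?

Try a = 6, b = 5, c = 5, d = 1.
Check constraint 3: d - b = -4; constraint 5: d + a = 7; constraint 8: a + b = 11. The remaining constraints are straightforward to verify.

Satisfiable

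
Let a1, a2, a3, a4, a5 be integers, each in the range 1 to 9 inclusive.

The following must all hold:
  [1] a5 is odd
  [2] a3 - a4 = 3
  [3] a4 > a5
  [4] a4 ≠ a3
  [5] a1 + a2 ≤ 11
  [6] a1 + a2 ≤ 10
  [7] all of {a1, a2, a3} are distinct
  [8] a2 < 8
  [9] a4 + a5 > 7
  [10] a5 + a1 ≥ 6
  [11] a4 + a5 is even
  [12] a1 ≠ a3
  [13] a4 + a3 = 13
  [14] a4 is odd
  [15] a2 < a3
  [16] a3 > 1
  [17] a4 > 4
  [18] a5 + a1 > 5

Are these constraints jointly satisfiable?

One satisfying assignment is a1 = 5, a2 = 4, a3 = 8, a4 = 5, a5 = 3.
For the less obvious constraints — constraint 2: a3 - a4 = 3; constraint 5: a1 + a2 = 9 — and the others hold by inspection.

Satisfiable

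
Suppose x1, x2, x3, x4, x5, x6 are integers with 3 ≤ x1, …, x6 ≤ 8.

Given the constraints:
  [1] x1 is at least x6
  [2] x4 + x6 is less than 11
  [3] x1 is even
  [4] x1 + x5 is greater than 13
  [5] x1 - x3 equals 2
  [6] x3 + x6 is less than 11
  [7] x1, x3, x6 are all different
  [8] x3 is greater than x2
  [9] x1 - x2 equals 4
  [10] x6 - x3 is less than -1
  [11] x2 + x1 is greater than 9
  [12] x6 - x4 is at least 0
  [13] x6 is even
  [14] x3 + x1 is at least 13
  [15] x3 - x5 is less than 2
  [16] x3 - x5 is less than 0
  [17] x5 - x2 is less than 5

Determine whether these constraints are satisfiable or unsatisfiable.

Satisfiable

Take x1 = 8, x2 = 4, x3 = 6, x4 = 4, x5 = 7, x6 = 4. Then constraint 2: x4 + x6 = 8; constraint 4: x1 + x5 = 15; constraint 5: x1 - x3 = 2, and every other listed constraint is also met.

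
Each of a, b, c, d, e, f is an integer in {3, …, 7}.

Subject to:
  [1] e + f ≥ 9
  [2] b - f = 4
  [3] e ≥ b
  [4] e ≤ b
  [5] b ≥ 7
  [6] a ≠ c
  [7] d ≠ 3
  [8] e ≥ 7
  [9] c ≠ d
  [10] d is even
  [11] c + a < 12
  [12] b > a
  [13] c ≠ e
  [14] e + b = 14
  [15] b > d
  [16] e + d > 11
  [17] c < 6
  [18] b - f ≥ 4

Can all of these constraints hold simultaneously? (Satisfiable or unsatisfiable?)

One satisfying assignment is a = 6, b = 7, c = 5, d = 6, e = 7, f = 3.
For the less obvious constraints — constraint 1: e + f = 10; constraint 2: b - f = 4; constraint 11: c + a = 11 — and the others hold by inspection.

Satisfiable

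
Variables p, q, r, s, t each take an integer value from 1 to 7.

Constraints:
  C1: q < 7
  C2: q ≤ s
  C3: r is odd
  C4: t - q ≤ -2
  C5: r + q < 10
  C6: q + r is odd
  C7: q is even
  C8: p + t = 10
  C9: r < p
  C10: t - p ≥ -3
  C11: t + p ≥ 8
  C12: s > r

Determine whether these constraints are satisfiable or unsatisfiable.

Satisfiable

Try p = 6, q = 6, r = 1, s = 7, t = 4.
Check constraint 4: t - q = -2; constraint 5: r + q = 7. The remaining constraints are straightforward to verify.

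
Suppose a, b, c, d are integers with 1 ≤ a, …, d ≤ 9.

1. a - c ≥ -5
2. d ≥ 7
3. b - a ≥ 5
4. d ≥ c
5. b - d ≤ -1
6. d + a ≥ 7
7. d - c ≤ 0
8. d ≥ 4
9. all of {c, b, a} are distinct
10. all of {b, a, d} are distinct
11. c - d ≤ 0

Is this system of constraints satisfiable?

Unsatisfiable

Constraints 1, 3, 5, and 7 give c − d ≥ 0, d − b ≥ 1, b − a ≥ 5, a − c ≥ -5.
Adding all 4 inequalities: the left sides telescope to 0, and the right sides sum to 0 + 1 + 5 + (-5) = 1. So 0 ≥ 1, which is false.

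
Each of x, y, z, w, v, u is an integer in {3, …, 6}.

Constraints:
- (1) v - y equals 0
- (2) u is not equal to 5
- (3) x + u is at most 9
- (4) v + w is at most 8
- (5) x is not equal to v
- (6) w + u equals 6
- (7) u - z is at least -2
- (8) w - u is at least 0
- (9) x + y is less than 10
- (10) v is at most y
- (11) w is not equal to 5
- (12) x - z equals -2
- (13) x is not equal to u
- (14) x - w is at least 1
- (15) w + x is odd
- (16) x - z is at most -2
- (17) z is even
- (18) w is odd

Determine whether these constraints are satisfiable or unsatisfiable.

Constraints 7, 8, 14, and 16 give z − x ≥ 2, x − w ≥ 1, w − u ≥ 0, u − z ≥ -2.
Adding all 4 inequalities: the left sides telescope to 0, and the right sides sum to 2 + 1 + 0 + (-2) = 1. So 0 ≥ 1, which is false.

Unsatisfiable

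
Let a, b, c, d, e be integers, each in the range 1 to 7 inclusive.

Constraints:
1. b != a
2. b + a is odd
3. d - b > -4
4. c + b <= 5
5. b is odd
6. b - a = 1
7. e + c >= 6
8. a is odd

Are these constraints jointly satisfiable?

Unsatisfiable

Constraint 5 makes b odd and constraint 8 makes a odd, so b + a must be even. Constraint 2 says b + a is odd — contradiction.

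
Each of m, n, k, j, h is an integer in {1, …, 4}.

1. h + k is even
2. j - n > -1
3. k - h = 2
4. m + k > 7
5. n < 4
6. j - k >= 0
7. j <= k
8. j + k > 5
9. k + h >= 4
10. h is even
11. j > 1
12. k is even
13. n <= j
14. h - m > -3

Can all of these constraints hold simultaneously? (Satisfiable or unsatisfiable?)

Satisfiable

Try m = 4, n = 2, k = 4, j = 4, h = 2.
Check constraint 2: j - n = 2; constraint 3: k - h = 2. The remaining constraints are straightforward to verify.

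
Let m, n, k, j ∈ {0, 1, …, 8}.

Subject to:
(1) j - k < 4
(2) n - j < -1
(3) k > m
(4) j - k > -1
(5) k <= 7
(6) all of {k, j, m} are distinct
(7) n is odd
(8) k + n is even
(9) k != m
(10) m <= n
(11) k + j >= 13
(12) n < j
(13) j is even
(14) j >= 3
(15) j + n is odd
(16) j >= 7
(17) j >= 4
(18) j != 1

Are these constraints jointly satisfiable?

Satisfiable

Try m = 1, n = 5, k = 7, j = 8.
Check constraint 1: j - k = 1; constraint 2: n - j = -3; constraint 4: j - k = 1. The remaining constraints are straightforward to verify.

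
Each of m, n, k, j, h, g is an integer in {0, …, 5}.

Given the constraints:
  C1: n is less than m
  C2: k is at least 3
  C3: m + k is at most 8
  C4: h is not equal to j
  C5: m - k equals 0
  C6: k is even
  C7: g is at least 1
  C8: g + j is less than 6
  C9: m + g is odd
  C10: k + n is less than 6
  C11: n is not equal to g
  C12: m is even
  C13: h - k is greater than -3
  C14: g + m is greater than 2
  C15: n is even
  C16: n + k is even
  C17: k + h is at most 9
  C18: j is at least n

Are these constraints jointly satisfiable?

Setting (m, n, k, j, h, g) = (4, 0, 4, 3, 4, 1) satisfies everything: constraint 3: m + k = 8; constraint 5: m - k = 0; constraint 8: g + j = 4, and the others follow.

Satisfiable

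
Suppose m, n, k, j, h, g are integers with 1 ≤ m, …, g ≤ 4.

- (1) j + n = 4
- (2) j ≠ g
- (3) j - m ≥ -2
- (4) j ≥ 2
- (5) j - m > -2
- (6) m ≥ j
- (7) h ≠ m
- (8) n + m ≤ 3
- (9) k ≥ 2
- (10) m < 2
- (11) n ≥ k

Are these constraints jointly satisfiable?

From constraints 9 and 11: n ≥ k ≥ 2. From constraints 4 and 6: m ≥ j ≥ 2. Hence n + m ≥ 4. But constraint 8 requires n + m ≤ 3, and 3 < 4. Contradiction.

Unsatisfiable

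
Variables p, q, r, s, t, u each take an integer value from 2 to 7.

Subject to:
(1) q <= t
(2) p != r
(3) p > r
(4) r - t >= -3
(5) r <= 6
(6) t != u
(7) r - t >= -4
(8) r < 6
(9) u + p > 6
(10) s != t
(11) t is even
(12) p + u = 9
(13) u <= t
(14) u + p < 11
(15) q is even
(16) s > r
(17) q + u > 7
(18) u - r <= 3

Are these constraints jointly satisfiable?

Satisfiable

Try p = 4, q = 4, r = 3, s = 4, t = 6, u = 5.
Check constraint 4: r - t = -3; constraint 7: r - t = -3; constraint 9: u + p = 9. The remaining constraints are straightforward to verify.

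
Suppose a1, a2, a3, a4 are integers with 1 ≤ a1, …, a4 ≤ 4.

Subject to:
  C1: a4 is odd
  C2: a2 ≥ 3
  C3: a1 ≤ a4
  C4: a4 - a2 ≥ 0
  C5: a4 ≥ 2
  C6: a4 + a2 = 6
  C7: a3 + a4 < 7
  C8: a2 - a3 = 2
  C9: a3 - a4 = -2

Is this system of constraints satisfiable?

One satisfying assignment is a1 = 1, a2 = 3, a3 = 1, a4 = 3.
For the less obvious constraints — constraint 4: a4 - a2 = 0; constraint 6: a4 + a2 = 6; constraint 7: a3 + a4 = 4 — and the others hold by inspection.

Satisfiable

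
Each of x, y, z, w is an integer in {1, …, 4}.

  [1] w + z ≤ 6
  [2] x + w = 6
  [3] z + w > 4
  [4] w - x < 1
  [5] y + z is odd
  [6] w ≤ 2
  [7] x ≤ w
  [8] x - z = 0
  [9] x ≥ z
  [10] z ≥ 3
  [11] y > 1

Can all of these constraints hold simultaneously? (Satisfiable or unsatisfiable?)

From constraints 9 and 10: x ≥ z and z ≥ 3, so x ≥ 3. From constraints 6 and 7: x ≤ w and w ≤ 2, so x ≤ 2. But 2 < 3, so no value of x works.

Unsatisfiable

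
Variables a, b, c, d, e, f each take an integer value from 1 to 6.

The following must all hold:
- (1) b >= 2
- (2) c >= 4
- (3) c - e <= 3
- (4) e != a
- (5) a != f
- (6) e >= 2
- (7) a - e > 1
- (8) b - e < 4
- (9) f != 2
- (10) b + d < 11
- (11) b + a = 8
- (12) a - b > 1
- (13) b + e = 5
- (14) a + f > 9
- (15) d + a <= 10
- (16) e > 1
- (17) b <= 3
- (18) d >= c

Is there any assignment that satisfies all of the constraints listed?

Satisfiable

Take a = 5, b = 3, c = 4, d = 5, e = 2, f = 6. Then constraint 3: c - e = 2; constraint 7: a - e = 3, and every other listed constraint is also met.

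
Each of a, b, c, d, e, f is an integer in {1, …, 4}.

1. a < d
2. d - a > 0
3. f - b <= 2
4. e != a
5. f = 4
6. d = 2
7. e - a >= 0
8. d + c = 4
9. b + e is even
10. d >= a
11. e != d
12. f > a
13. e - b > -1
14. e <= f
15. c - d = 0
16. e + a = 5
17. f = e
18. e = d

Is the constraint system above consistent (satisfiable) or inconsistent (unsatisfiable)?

Constraint 5 fixes f = 4 and constraint 6 fixes d = 2. Constraints 17 and 18 give f = e = d, so f = d. But 4 ≠ 2 — contradiction.

Unsatisfiable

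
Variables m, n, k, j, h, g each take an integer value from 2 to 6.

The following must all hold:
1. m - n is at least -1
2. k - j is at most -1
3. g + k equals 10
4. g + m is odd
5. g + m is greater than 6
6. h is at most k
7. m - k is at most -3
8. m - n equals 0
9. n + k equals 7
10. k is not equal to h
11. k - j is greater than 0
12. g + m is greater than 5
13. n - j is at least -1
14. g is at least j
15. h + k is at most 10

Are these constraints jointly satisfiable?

Constraints 1, 2, 7, and 13 give m − n ≥ -1, n − j ≥ -1, j − k ≥ 1, k − m ≥ 3.
Adding all 4 inequalities: the left sides telescope to 0, and the right sides sum to (-1) + (-1) + 1 + 3 = 2. So 0 ≥ 2, which is false.

Unsatisfiable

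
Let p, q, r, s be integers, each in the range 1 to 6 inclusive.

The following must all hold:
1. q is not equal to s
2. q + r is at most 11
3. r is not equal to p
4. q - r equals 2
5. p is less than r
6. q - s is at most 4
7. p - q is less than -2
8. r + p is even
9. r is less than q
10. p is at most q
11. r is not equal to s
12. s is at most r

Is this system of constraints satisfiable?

Satisfiable

One satisfying assignment is p = 2, q = 6, r = 4, s = 2.
For the less obvious constraints — constraint 2: q + r = 10; constraint 4: q - r = 2 — and the others hold by inspection.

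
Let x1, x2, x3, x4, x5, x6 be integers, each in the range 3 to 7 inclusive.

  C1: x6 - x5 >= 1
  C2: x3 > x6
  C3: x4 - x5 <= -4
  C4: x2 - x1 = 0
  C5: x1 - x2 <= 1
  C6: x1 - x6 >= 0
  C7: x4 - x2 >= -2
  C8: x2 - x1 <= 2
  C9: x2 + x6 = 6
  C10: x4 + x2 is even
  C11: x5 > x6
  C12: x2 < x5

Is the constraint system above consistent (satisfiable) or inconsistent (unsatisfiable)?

Unsatisfiable

Constraints 1, 3, 5, 6, and 7 give x4 − x2 ≥ -2, x2 − x1 ≥ -1, x1 − x6 ≥ 0, x6 − x5 ≥ 1, x5 − x4 ≥ 4.
Adding all 5 inequalities: the left sides telescope to 0, and the right sides sum to (-2) + (-1) + 0 + 1 + 4 = 2. So 0 ≥ 2, which is false.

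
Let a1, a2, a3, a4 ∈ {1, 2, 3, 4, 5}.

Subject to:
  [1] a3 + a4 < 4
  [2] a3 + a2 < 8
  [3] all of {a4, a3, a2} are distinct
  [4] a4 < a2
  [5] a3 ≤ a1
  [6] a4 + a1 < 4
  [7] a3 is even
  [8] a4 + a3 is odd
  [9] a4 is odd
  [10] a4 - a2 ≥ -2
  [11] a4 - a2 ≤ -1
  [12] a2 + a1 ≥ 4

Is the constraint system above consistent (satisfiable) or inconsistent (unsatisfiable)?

Try a1 = 2, a2 = 3, a3 = 2, a4 = 1.
Check constraint 1: a3 + a4 = 3; constraint 2: a3 + a2 = 5. The remaining constraints are straightforward to verify.

Satisfiable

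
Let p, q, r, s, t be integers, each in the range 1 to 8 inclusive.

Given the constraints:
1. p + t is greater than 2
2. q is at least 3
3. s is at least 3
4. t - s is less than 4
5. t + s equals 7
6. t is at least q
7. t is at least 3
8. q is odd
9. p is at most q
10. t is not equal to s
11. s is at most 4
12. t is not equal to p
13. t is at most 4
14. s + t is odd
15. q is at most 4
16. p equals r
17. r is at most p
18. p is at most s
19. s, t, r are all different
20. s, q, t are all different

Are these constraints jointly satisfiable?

Unsatisfiable

Constraints 2, 3, 7, 11, 13, and 15 confine each of s, q, t to the 2 values {3, 4}.
Constraint 20 requires all 3 of them to be distinct, but only 2 values are available — impossible by the pigeonhole principle.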